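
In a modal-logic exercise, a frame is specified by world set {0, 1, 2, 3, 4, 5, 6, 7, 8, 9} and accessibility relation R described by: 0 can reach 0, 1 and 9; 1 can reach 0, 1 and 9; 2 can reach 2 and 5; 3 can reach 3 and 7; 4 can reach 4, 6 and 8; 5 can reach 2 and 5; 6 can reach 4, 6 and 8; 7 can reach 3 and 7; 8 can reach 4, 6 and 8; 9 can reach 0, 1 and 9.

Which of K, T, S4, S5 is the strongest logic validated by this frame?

S5

Reflexive (axiom T): yes — every world is R-related to itself.
Transitive (axiom 4): yes — every two-step R-path is closed by a direct edge.
Euclidean (axiom 5): yes — any two successors of a common world are R-related.
So F validates K, T, S4, S5. The strongest is S5.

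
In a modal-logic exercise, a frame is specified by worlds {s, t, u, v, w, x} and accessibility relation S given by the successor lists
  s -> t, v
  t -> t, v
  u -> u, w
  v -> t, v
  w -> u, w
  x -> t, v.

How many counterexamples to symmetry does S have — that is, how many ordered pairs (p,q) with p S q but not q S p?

Enumerating: (s,t), (s,v), (x,t), (x,v).

4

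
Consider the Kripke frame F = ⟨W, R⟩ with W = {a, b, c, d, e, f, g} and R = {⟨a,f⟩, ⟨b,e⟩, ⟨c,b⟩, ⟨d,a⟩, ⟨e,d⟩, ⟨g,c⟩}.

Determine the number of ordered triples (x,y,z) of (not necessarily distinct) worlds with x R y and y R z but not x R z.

Enumerating: (b,e,d), (c,b,e), (d,a,f), (e,d,a), (g,c,b).

5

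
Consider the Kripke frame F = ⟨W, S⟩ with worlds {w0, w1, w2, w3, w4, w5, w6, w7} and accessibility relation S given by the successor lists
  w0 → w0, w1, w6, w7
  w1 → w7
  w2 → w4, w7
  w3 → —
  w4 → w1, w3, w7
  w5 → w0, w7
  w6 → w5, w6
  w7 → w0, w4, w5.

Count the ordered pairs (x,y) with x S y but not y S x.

Enumerating: (w0,w1), (w0,w6), (w1,w7), (w2,w4), (w2,w7), (w4,w1), (w4,w3), (w5,w0), (w6,w5).

9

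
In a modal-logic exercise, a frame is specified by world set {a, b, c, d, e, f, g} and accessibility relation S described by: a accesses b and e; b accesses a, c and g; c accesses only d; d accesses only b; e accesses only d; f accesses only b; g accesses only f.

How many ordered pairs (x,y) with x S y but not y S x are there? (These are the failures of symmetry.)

Enumerating: (a,e), (b,c), (b,g), (c,d), (d,b), (e,d), (f,b), (g,f).

8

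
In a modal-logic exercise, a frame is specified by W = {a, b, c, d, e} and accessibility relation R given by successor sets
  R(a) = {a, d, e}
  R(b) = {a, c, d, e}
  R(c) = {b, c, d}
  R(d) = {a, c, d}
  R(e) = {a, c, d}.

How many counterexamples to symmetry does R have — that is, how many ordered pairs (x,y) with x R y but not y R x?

5

Enumerating: (b,a), (b,d), (b,e), (e,c), (e,d).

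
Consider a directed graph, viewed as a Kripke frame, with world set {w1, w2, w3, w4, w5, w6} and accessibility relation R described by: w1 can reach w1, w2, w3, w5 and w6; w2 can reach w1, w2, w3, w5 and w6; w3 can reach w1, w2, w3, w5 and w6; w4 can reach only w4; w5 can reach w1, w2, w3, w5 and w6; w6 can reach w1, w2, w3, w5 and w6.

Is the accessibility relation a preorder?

Reflexive: yes — every world is R-related to itself.
Transitive: yes — every two-step R-path is closed by a direct edge.
So R is a preorder.

Yes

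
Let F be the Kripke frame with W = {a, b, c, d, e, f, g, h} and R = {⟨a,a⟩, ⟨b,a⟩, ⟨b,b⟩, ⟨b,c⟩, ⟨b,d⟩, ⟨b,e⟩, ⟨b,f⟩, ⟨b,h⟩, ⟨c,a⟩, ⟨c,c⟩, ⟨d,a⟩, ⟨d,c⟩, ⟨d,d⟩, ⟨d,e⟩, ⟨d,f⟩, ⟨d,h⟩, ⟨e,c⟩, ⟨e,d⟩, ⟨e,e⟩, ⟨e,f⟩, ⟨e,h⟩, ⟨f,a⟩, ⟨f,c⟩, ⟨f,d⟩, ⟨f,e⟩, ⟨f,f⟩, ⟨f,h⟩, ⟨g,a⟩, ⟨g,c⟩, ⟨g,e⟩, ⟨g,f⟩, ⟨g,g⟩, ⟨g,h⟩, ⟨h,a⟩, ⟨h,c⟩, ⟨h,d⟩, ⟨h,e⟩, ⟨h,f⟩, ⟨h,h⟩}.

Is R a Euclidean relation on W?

No

Euclidean: no — b R a and b R c, but not a R c.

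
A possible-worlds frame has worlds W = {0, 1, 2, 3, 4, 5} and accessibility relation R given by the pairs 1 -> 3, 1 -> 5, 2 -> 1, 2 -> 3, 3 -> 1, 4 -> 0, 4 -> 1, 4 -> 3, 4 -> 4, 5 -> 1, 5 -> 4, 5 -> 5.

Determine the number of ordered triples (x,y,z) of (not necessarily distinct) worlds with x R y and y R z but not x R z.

10

Enumerating: (1,3,1), (1,5,1), (1,5,4), (2,1,5), (3,1,3), (3,1,5), (4,1,5), (5,1,3), (5,4,0), (5,4,3).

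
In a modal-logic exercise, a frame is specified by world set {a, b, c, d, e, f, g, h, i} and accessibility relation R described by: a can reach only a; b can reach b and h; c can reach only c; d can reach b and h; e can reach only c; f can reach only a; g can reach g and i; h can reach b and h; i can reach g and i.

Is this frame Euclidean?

Yes

Euclidean: yes — any two successors of a common world are R-related.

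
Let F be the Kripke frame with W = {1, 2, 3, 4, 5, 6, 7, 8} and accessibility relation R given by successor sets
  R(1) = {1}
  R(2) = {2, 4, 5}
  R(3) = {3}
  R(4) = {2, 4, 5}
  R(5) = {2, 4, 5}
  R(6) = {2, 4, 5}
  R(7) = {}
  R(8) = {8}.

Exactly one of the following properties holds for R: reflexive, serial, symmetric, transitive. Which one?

Reflexive: no — 6 is not related to itself.
Serial: no — 7 has no R-successor.
Symmetric: no — 6 R 2 but not 2 R 6.
Transitive: yes — every two-step R-path is closed by a direct edge.
Only transitive holds.

transitive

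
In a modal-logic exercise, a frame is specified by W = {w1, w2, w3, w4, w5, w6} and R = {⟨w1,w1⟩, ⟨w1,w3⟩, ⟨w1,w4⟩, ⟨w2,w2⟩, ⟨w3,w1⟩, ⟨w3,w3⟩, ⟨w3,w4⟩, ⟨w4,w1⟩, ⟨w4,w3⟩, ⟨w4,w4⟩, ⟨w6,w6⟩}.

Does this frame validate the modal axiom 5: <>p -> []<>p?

Yes

Axiom 5 corresponds to the accessibility relation being Euclidean.
Euclidean: yes — any two successors of a common world are R-related.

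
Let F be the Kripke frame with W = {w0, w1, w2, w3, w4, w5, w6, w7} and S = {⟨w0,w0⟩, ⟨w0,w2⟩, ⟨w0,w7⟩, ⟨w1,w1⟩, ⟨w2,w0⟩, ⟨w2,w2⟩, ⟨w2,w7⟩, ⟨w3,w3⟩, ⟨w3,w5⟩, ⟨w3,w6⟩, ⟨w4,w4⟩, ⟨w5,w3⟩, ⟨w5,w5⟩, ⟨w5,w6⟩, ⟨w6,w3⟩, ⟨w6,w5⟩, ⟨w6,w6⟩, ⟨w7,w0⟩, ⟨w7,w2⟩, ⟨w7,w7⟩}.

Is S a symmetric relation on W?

Symmetric: yes — every pair in S has its reverse in S.

Yes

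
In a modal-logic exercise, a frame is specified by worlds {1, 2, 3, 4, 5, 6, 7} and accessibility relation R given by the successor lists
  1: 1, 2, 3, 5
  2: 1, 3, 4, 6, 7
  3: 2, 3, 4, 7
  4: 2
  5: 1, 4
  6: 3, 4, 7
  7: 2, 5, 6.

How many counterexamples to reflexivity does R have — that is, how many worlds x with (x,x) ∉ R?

Enumerating: 2, 4, 5, 6, 7.

5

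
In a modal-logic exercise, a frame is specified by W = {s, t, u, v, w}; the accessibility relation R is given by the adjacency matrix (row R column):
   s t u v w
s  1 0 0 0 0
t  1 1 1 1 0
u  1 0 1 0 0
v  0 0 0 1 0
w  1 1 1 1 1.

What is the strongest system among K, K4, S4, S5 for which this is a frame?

Transitive (axiom 4): yes — every two-step R-path is closed by a direct edge.
Reflexive (axiom T): yes — every world is R-related to itself.
Euclidean (axiom 5): no — t R s and t R u, but not s R u.
So F validates K, K4, S4; S5 would additionally require R to be Euclidean. The strongest is S4.

S4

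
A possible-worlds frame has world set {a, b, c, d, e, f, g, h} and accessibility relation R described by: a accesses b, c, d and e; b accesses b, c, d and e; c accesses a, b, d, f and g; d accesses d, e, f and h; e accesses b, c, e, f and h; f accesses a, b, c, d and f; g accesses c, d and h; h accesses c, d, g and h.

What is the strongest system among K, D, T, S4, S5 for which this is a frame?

Serial (axiom D): yes — every world has a successor (e.g. a R b).
Reflexive (axiom T): no — a is not related to itself.
Transitive (axiom 4): no — a R c and c R f, but not a R f.
Euclidean (axiom 5): no — a R c and a R e, but not c R e.
So F validates K, D; T would additionally require R to be reflexive. The strongest is D.

D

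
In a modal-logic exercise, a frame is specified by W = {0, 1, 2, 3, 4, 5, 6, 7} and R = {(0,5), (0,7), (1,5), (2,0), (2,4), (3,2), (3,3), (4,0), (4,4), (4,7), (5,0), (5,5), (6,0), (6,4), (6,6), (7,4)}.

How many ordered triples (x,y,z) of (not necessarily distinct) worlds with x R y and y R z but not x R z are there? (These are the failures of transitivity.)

Enumerating: (0,5,0), (0,7,4), (1,5,0), (2,0,5), (2,0,7), (2,4,7), (3,2,0), (3,2,4), (4,0,5), (5,0,7), (6,0,5), (6,0,7), (6,4,7), (7,4,0), (7,4,7).

15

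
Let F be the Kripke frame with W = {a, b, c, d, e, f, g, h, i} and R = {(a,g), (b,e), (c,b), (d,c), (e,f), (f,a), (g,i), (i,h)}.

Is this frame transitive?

No

Transitive: no — a R g and g R i, but not a R i.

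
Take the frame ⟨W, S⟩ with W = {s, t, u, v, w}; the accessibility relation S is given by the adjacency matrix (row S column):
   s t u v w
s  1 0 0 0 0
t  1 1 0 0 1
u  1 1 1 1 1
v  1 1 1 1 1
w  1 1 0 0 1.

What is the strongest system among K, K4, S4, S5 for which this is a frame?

S4

Transitive (axiom 4): yes — every two-step S-path is closed by a direct edge.
Reflexive (axiom T): yes — every world is S-related to itself.
Euclidean (axiom 5): no — t S s and t S w, but not s S w.
So F validates K, K4, S4; S5 would additionally require S to be Euclidean. The strongest is S4.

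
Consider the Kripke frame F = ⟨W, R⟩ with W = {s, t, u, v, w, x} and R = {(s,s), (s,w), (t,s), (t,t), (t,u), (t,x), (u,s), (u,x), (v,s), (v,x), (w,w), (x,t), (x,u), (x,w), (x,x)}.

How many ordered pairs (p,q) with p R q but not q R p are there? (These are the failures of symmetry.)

Enumerating: (s,w), (t,s), (t,u), (u,s), (v,s), (v,x), (x,w).

7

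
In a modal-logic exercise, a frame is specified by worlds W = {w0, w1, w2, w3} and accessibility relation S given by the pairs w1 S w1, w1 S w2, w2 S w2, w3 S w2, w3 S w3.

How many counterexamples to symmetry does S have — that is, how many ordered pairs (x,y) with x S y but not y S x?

Enumerating: (w1,w2), (w3,w2).

2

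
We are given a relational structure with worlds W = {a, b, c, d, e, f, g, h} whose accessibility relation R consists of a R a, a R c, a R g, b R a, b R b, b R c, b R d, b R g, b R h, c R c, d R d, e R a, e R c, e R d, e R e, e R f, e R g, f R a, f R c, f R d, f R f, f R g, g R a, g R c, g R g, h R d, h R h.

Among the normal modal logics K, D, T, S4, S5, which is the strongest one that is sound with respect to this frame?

S4

Serial (axiom D): yes — every world has a successor (e.g. a R a).
Reflexive (axiom T): yes — every world is R-related to itself.
Transitive (axiom 4): yes — every two-step R-path is closed by a direct edge.
Euclidean (axiom 5): no — a R c and a R g, but not c R g.
So F validates K, D, T, S4; S5 would additionally require R to be Euclidean. The strongest is S4.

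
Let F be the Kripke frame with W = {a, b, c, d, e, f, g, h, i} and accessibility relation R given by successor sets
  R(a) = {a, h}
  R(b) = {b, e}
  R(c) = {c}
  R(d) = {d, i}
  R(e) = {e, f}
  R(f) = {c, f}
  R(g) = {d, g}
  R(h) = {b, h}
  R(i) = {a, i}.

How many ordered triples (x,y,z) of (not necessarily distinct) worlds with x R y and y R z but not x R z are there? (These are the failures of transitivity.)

7

Enumerating: (a,h,b), (b,e,f), (d,i,a), (e,f,c), (g,d,i), (h,b,e), (i,a,h).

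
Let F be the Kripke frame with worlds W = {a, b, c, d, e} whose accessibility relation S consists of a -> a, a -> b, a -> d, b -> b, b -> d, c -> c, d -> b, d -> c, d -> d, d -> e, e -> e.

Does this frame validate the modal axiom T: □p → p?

Axiom T corresponds to the accessibility relation being reflexive.
Reflexive: yes — every world is S-related to itself.

Yes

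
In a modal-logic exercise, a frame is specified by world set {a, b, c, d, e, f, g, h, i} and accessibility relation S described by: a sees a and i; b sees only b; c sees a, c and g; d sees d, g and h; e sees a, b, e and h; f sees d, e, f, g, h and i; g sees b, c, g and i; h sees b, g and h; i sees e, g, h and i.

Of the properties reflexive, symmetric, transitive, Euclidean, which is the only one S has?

Reflexive: yes — every world is S-related to itself.
Symmetric: no — a S i but not i S a.
Transitive: no — a S i and i S e, but not a S e.
Euclidean: no — c S a and c S g, but not a S g.
Only reflexive holds.

reflexive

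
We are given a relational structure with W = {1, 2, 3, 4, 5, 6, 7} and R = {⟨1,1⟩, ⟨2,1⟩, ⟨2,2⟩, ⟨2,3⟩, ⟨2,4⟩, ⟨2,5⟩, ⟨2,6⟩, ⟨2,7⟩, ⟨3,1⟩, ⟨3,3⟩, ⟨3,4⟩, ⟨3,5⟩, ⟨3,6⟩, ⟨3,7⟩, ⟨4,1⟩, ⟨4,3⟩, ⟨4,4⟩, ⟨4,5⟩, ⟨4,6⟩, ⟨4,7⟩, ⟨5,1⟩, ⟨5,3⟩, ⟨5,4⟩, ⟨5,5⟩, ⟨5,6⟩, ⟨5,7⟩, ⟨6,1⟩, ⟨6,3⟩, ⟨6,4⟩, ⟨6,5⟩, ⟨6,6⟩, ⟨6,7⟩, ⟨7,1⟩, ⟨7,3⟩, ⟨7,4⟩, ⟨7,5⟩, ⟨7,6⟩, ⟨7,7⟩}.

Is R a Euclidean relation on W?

No

Euclidean: no — 2 R 1 and 2 R 3, but not 1 R 3.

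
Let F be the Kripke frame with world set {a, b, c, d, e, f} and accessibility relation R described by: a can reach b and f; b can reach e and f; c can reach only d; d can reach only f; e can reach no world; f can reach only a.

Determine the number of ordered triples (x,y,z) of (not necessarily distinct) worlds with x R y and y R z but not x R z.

7

Enumerating: (a,b,e), (a,f,a), (b,f,a), (c,d,f), (d,f,a), (f,a,b), (f,a,f).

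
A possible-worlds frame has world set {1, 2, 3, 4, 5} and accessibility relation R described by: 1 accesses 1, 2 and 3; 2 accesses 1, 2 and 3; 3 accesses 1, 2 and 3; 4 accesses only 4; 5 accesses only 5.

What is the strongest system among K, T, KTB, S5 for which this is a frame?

S5

Reflexive (axiom T): yes — every world is R-related to itself.
Symmetric (axiom B): yes — every pair in R has its reverse in R.
Euclidean (axiom 5): yes — any two successors of a common world are R-related.
So F validates K, T, KTB, S5. The strongest is S5.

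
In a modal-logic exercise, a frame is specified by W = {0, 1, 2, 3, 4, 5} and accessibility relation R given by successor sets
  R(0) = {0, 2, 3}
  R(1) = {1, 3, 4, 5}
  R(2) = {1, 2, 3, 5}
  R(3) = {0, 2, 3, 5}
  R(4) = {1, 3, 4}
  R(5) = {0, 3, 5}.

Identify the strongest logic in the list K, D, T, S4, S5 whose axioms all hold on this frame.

T

Serial (axiom D): yes — every world has a successor (e.g. 0 R 0).
Reflexive (axiom T): yes — every world is R-related to itself.
Transitive (axiom 4): no — 0 R 2 and 2 R 1, but not 0 R 1.
Euclidean (axiom 5): no — 1 R 3 and 1 R 4, but not 3 R 4.
So F validates K, D, T; S4 would additionally require R to be transitive. The strongest is T.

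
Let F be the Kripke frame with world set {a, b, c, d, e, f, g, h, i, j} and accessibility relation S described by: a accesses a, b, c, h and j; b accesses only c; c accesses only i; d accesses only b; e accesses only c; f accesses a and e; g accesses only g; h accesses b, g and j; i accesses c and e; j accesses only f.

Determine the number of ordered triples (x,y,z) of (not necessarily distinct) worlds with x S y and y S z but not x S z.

18

Enumerating: (a,c,i), (a,h,g), (a,j,f), (b,c,i), (c,i,c), (c,i,e), (d,b,c), (e,c,i), (f,a,b), (f,a,c), (f,a,h), (f,a,j), (f,e,c), (h,b,c), (h,j,f), (i,c,i), (j,f,a), (j,f,e).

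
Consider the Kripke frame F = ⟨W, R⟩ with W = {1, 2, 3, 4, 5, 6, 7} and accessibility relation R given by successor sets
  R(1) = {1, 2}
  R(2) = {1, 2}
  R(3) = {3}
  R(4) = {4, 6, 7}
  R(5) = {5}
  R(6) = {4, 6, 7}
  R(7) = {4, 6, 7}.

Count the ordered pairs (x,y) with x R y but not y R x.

0

R is symmetric; there are no such tuples.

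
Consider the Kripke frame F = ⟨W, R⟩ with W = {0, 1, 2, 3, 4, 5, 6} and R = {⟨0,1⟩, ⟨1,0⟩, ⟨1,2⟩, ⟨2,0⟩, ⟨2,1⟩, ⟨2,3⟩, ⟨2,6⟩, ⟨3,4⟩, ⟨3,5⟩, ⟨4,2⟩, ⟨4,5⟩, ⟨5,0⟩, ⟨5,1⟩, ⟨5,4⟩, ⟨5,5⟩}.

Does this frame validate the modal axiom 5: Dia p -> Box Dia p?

The schema 5 characterises exactly the Euclidean frames.
Euclidean: no — 1 R 0 and 1 R 2, but not 0 R 2.

No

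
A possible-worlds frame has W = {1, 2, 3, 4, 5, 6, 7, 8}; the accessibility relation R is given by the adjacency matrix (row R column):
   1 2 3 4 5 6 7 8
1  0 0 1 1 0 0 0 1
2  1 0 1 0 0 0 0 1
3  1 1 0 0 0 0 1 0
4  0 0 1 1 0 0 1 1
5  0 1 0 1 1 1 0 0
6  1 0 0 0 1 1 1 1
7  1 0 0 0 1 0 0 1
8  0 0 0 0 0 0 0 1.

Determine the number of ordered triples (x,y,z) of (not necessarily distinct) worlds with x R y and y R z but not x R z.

Enumerating: (1,3,1), (1,3,2), (1,3,7), (1,4,7), (2,1,4), (2,3,2), (2,3,7), (3,1,3), (3,1,4), (3,1,8), (3,2,3), (3,2,8), … and 24 more.
Total: 36.

36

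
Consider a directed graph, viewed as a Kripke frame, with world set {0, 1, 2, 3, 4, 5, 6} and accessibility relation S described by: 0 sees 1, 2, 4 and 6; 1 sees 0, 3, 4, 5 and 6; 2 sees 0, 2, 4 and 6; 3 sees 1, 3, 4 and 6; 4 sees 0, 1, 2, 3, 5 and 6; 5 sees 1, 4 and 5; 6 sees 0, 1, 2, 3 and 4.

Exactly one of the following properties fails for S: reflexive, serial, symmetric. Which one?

Reflexive: no — 0 is not related to itself.
Serial: yes — every world has a successor (e.g. 0 S 1).
Symmetric: yes — every pair in S has its reverse in S.
Only reflexive fails.

reflexive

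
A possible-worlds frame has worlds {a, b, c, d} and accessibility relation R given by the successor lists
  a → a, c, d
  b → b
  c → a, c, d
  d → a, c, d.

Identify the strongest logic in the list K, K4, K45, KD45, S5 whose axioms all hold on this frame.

Transitive (axiom 4): yes — every two-step R-path is closed by a direct edge.
Euclidean (axiom 5): yes — any two successors of a common world are R-related.
Serial (axiom D): yes — every world has a successor (e.g. a R a).
Reflexive (axiom T): yes — every world is R-related to itself.
So F validates K, K4, K45, KD45, S5. The strongest is S5.

S5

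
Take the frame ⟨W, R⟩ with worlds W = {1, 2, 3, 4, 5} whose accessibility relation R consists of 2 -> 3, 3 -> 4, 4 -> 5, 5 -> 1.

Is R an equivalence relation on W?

Reflexive: no — 1 is not related to itself.
Symmetric: no — 2 R 3 but not 3 R 2.
Transitive: no — 2 R 3 and 3 R 4, but not 2 R 4.
So R is not an equivalence relation.

No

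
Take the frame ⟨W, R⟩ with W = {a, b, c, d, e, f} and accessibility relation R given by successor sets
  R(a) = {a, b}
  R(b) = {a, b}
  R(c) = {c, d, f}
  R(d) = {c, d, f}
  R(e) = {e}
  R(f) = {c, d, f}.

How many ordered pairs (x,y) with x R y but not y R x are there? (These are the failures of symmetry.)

R is symmetric; there are no such tuples.

0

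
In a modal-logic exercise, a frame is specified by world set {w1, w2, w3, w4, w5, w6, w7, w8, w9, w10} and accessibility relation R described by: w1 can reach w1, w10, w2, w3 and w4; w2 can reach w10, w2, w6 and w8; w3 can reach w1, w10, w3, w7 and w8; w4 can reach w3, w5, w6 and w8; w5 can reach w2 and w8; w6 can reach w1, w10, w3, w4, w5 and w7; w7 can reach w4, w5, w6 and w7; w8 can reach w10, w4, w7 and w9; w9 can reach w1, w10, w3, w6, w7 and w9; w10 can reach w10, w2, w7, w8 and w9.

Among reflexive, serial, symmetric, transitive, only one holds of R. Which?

serial

Reflexive: no — w4 is not related to itself.
Serial: yes — every world has a successor (e.g. w1 R w1).
Symmetric: no — w1 R w10 but not w10 R w1.
Transitive: no — w1 R w10 and w10 R w7, but not w1 R w7.
Only serial holds.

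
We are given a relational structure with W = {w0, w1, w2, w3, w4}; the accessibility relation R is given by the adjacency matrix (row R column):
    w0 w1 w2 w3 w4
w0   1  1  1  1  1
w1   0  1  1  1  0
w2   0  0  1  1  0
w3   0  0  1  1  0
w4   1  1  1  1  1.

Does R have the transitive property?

Transitive: yes — every two-step R-path is closed by a direct edge.

Yes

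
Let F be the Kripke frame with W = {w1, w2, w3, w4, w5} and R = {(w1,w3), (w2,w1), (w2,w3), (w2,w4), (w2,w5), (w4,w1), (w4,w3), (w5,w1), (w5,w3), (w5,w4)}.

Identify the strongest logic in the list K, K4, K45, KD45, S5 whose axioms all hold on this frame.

K4

Transitive (axiom 4): yes — every two-step R-path is closed by a direct edge.
Euclidean (axiom 5): no — w2 R w1 and w2 R w4, but not w1 R w4.
Serial (axiom D): no — w3 has no R-successor.
Reflexive (axiom T): no — w1 is not related to itself.
So F validates K, K4; K45 would additionally require R to be Euclidean. The strongest is K4.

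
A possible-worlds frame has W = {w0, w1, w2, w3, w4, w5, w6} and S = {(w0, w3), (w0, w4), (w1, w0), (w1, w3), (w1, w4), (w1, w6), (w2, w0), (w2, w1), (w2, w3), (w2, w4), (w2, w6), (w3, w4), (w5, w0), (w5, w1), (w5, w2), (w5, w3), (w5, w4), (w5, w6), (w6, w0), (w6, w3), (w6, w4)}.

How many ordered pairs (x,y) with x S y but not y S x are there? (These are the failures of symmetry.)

21

Enumerating: (w0,w3), (w0,w4), (w1,w0), (w1,w3), (w1,w4), (w1,w6), (w2,w0), (w2,w1), (w2,w3), (w2,w4), (w2,w6), (w3,w4), … and 9 more.
Total: 21.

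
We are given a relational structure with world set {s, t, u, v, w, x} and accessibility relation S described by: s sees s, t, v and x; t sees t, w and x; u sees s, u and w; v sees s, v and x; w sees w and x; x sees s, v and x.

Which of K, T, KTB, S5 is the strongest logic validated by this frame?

Reflexive (axiom T): yes — every world is S-related to itself.
Symmetric (axiom B): no — s S t but not t S s.
Euclidean (axiom 5): no — s S t and s S v, but not t S v.
So F validates K, T; KTB would additionally require S to be symmetric. The strongest is T.

T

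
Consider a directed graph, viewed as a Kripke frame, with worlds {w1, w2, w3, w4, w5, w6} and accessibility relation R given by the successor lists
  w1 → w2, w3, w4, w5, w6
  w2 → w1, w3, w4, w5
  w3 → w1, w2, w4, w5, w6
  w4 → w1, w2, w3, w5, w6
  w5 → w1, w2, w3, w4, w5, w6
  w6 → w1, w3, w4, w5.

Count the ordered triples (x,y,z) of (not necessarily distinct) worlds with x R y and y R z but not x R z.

Enumerating: (w1,w2,w1), (w1,w3,w1), (w1,w4,w1), (w1,w5,w1), (w1,w6,w1), (w2,w1,w2), (w2,w1,w6), (w2,w3,w2), (w2,w3,w6), (w2,w4,w2), (w2,w4,w6), (w2,w5,w2), … and 19 more.
Total: 31.

31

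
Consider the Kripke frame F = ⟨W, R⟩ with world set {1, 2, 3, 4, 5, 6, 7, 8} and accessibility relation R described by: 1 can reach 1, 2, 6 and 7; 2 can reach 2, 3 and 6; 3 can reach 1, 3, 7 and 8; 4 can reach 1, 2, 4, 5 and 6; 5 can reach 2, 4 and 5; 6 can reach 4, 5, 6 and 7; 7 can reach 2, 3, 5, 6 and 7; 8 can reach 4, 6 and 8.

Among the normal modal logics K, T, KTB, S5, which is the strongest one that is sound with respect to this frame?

Reflexive (axiom T): yes — every world is R-related to itself.
Symmetric (axiom B): no — 1 R 2 but not 2 R 1.
Euclidean (axiom 5): no — 1 R 2 and 1 R 7, but not 2 R 7.
So F validates K, T; KTB would additionally require R to be symmetric. The strongest is T.

T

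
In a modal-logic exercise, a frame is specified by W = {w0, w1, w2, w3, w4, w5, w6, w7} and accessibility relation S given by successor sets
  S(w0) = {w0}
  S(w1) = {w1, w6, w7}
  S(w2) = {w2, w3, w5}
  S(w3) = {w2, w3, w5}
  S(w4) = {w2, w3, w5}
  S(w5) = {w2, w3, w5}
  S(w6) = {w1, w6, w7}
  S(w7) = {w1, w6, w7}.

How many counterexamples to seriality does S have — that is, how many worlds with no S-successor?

0

S is serial; there are no such worlds.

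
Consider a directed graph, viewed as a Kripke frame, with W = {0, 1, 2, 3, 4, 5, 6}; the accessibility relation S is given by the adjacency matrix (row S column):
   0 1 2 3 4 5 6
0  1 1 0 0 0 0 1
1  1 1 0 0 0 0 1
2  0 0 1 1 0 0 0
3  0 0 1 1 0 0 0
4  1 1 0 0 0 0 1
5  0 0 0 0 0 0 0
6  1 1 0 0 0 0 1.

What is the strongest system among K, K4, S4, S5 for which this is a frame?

K4

Transitive (axiom 4): yes — every two-step S-path is closed by a direct edge.
Reflexive (axiom T): no — 4 is not related to itself.
Euclidean (axiom 5): yes — any two successors of a common world are S-related.
So F validates K, K4; S4 would additionally require S to be reflexive. The strongest is K4.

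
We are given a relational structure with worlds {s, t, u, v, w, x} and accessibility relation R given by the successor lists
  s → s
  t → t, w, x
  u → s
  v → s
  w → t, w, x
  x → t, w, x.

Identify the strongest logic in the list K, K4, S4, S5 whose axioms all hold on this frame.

Transitive (axiom 4): yes — every two-step R-path is closed by a direct edge.
Reflexive (axiom T): no — u is not related to itself.
Euclidean (axiom 5): yes — any two successors of a common world are R-related.
So F validates K, K4; S4 would additionally require R to be reflexive. The strongest is K4.

K4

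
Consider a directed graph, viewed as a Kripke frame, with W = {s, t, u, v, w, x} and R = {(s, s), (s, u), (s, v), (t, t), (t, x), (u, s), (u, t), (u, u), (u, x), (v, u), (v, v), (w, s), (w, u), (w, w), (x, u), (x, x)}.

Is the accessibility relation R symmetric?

No

Symmetric: no — s R v but not v R s.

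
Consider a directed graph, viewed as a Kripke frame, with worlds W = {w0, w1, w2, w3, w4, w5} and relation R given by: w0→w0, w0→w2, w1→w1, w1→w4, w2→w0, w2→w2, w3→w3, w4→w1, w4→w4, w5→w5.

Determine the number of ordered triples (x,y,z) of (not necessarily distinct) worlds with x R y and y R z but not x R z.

R is transitive; there are no such tuples.

0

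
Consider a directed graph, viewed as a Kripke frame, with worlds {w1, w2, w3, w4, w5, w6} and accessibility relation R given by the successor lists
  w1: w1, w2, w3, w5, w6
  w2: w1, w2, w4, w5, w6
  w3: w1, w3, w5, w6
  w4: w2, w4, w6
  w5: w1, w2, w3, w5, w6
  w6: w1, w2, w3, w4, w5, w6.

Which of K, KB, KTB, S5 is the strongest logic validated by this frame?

Symmetric (axiom B): yes — every pair in R has its reverse in R.
Reflexive (axiom T): yes — every world is R-related to itself.
Euclidean (axiom 5): no — w1 R w2 and w1 R w3, but not w2 R w3.
So F validates K, KB, KTB; S5 would additionally require R to be Euclidean. The strongest is KTB.

KTB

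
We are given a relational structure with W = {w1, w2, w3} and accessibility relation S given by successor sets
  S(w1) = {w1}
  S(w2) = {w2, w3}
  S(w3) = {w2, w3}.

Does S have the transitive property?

Yes

Transitive: yes — every two-step S-path is closed by a direct edge.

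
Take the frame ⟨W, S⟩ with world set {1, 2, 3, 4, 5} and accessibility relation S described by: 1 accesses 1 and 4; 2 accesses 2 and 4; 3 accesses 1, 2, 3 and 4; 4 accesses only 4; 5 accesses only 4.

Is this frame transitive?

Yes

Transitive: yes — every two-step S-path is closed by a direct edge.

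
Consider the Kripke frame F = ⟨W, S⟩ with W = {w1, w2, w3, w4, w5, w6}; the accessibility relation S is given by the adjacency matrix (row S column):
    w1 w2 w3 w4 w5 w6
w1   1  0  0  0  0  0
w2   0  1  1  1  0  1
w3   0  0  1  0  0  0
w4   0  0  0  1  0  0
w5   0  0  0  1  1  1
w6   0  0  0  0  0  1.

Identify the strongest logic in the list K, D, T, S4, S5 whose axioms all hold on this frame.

S4

Serial (axiom D): yes — every world has a successor (e.g. w1 S w1).
Reflexive (axiom T): yes — every world is S-related to itself.
Transitive (axiom 4): yes — every two-step S-path is closed by a direct edge.
Euclidean (axiom 5): no — w2 S w3 and w2 S w4, but not w3 S w4.
So F validates K, D, T, S4; S5 would additionally require S to be Euclidean. The strongest is S4.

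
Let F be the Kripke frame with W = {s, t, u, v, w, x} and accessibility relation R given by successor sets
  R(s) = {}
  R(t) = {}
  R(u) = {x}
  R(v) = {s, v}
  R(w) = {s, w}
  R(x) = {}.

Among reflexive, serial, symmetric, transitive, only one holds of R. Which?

Reflexive: no — s is not related to itself.
Serial: no — s has no R-successor.
Symmetric: no — u R x but not x R u.
Transitive: yes — every two-step R-path is closed by a direct edge.
Only transitive holds.

transitive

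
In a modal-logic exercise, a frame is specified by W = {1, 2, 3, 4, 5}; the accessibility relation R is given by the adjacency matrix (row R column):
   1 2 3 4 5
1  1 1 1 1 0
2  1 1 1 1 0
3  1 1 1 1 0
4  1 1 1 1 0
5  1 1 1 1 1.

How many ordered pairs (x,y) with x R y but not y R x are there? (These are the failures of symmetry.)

Enumerating: (5,1), (5,2), (5,3), (5,4).

4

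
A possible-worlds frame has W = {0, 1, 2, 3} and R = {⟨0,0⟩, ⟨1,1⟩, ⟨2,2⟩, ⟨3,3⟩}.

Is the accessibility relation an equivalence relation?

Reflexive: yes — every world is R-related to itself.
Symmetric: yes — every pair in R has its reverse in R.
Transitive: yes — every two-step R-path is closed by a direct edge.
So R is an equivalence relation.

Yes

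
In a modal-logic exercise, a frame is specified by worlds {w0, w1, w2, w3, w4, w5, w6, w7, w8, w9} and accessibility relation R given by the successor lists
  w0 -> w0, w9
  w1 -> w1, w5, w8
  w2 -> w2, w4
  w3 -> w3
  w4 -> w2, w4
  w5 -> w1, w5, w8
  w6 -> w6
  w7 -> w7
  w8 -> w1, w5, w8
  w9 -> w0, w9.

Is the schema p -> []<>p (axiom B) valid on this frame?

Axiom B corresponds to the accessibility relation being symmetric.
Symmetric: yes — every pair in R has its reverse in R.

Yes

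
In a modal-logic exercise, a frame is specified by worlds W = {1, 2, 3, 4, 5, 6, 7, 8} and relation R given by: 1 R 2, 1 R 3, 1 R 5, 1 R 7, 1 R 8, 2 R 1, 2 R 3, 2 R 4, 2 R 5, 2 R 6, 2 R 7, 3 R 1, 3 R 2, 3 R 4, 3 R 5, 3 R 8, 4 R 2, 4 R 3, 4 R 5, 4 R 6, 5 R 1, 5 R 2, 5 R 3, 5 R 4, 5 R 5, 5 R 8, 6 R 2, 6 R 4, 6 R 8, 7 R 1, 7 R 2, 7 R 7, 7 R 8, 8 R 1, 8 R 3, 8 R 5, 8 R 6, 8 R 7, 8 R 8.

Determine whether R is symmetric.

Yes

Symmetric: yes — every pair in R has its reverse in R.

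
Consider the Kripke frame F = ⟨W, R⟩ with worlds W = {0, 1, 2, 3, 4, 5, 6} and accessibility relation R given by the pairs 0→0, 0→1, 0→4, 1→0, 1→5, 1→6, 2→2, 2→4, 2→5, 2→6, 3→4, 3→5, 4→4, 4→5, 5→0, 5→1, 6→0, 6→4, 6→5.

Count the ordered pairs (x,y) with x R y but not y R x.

12

Enumerating: (0,4), (1,6), (2,4), (2,5), (2,6), (3,4), (3,5), (4,5), (5,0), (6,0), (6,4), (6,5).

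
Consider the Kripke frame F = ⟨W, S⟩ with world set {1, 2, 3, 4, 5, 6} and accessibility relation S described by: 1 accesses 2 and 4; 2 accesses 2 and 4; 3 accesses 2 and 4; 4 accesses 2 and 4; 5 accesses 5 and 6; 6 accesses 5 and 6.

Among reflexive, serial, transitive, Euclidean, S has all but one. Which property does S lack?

reflexive

Reflexive: no — 1 is not related to itself.
Serial: yes — every world has a successor (e.g. 1 S 2).
Transitive: yes — every two-step S-path is closed by a direct edge.
Euclidean: yes — any two successors of a common world are S-related.
Only reflexive fails.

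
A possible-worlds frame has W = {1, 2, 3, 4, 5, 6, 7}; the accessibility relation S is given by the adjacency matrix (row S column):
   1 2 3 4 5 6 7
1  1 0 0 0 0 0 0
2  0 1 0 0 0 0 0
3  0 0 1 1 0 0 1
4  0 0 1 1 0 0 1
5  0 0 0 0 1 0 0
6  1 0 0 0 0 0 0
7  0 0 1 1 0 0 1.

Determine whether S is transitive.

Transitive: yes — every two-step S-path is closed by a direct edge.

Yes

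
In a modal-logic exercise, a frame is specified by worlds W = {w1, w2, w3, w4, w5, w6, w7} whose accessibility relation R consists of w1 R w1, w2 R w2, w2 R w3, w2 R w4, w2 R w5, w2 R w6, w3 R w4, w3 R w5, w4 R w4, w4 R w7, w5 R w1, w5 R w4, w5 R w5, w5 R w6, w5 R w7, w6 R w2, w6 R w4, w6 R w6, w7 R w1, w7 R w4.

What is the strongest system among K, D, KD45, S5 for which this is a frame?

D

Serial (axiom D): yes — every world has a successor (e.g. w1 R w1).
Euclidean (axiom 5): no — w2 R w3 and w2 R w6, but not w3 R w6.
Transitive (axiom 4): no — w2 R w4 and w4 R w7, but not w2 R w7.
Reflexive (axiom T): no — w3 is not related to itself.
So F validates K, D; KD45 would additionally require R to be Euclidean and transitive. The strongest is D.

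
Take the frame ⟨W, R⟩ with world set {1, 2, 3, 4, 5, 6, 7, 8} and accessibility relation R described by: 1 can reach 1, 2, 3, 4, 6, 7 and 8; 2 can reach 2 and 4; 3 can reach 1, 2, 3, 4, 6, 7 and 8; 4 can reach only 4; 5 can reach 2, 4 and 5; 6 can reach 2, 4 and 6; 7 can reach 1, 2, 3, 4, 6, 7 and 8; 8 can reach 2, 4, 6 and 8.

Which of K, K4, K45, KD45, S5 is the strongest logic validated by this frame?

K4

Transitive (axiom 4): yes — every two-step R-path is closed by a direct edge.
Euclidean (axiom 5): no — 1 R 2 and 1 R 3, but not 2 R 3.
Serial (axiom D): yes — every world has a successor (e.g. 1 R 1).
Reflexive (axiom T): yes — every world is R-related to itself.
So F validates K, K4; K45 would additionally require R to be Euclidean. The strongest is K4.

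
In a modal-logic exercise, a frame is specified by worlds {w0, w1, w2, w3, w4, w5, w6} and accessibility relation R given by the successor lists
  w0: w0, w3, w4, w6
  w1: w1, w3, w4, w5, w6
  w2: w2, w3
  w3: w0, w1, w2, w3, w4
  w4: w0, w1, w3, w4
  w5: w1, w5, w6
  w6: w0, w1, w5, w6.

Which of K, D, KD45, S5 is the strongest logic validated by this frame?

Serial (axiom D): yes — every world has a successor (e.g. w0 R w0).
Euclidean (axiom 5): no — w0 R w3 and w0 R w6, but not w3 R w6.
Transitive (axiom 4): no — w0 R w3 and w3 R w1, but not w0 R w1.
Reflexive (axiom T): yes — every world is R-related to itself.
So F validates K, D; KD45 would additionally require R to be Euclidean and transitive. The strongest is D.

D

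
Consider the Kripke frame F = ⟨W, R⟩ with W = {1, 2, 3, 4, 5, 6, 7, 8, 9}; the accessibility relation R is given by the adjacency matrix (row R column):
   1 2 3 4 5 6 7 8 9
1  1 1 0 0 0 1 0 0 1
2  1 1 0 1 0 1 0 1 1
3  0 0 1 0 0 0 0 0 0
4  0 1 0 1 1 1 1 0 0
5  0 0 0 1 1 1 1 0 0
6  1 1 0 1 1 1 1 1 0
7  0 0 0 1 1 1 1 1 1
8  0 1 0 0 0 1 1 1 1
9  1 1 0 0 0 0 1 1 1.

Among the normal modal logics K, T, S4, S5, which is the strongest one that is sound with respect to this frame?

Reflexive (axiom T): yes — every world is R-related to itself.
Transitive (axiom 4): no — 1 R 2 and 2 R 4, but not 1 R 4.
Euclidean (axiom 5): no — 1 R 6 and 1 R 9, but not 6 R 9.
So F validates K, T; S4 would additionally require R to be transitive. The strongest is T.

T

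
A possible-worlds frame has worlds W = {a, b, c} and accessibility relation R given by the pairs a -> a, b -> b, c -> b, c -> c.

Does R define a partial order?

Yes

Reflexive: yes — every world is R-related to itself.
Transitive: yes — every two-step R-path is closed by a direct edge.
Antisymmetric: yes — no distinct pair is related both ways.
So R is a partial order.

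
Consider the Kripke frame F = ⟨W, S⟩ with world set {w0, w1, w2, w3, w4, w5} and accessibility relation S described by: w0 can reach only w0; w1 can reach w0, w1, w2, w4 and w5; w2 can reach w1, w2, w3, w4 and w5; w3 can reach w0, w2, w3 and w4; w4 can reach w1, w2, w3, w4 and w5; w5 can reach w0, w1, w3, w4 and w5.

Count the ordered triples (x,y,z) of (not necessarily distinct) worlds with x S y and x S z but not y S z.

28

Enumerating: (w1,w0,w1), (w1,w0,w2), (w1,w0,w4), (w1,w0,w5), (w1,w2,w0), (w1,w4,w0), (w1,w5,w2), (w2,w1,w3), (w2,w3,w1), (w2,w3,w5), (w2,w5,w2), (w3,w0,w2), … and 16 more.
Total: 28.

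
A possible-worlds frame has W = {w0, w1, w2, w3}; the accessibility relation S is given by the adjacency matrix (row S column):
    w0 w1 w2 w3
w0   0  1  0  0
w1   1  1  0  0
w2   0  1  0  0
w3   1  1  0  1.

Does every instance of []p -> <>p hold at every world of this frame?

Yes

By correspondence theory, D is valid on a frame iff S is serial.
Serial: yes — every world has a successor (e.g. w0 S w1).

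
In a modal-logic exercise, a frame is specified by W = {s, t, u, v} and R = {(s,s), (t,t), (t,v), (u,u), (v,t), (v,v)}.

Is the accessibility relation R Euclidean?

Yes

Euclidean: yes — any two successors of a common world are R-related.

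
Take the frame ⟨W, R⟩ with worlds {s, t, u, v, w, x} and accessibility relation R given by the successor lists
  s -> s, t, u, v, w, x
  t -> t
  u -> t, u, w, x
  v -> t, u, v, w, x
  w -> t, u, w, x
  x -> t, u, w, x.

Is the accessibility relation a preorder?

Reflexive: yes — every world is R-related to itself.
Transitive: yes — every two-step R-path is closed by a direct edge.
So R is a preorder.

Yes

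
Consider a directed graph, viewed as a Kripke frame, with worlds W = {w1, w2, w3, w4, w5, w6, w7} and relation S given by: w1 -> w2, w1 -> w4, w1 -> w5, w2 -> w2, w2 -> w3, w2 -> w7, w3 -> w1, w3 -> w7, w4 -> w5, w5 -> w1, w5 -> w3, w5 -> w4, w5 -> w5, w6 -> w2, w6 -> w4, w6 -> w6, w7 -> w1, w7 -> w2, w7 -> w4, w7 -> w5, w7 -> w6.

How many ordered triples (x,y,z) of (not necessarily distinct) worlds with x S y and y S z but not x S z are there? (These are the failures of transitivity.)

27

Enumerating: (w1,w2,w3), (w1,w2,w7), (w1,w5,w1), (w1,w5,w3), (w2,w3,w1), (w2,w7,w1), (w2,w7,w4), (w2,w7,w5), (w2,w7,w6), (w3,w1,w2), (w3,w1,w4), (w3,w1,w5), … and 15 more.
Total: 27.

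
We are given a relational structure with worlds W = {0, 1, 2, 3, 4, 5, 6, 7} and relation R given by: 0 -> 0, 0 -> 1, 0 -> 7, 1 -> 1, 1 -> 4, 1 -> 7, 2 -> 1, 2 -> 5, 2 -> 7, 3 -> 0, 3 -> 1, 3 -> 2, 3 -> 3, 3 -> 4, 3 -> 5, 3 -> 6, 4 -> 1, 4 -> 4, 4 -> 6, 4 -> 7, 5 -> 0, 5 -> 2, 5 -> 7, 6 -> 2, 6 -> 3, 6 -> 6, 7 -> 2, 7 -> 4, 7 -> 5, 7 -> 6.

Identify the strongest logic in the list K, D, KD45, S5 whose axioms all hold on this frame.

Serial (axiom D): yes — every world has a successor (e.g. 0 R 0).
Euclidean (axiom 5): no — 0 R 7 and 0 R 1, but not 7 R 1.
Transitive (axiom 4): no — 0 R 1 and 1 R 4, but not 0 R 4.
Reflexive (axiom T): no — 2 is not related to itself.
So F validates K, D; KD45 would additionally require R to be Euclidean and transitive. The strongest is D.

D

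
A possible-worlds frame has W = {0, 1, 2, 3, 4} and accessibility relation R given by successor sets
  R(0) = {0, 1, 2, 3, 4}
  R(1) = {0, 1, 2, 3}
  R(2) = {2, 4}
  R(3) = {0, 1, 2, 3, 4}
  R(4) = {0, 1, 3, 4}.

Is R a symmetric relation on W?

No

Symmetric: no — 0 R 2 but not 2 R 0.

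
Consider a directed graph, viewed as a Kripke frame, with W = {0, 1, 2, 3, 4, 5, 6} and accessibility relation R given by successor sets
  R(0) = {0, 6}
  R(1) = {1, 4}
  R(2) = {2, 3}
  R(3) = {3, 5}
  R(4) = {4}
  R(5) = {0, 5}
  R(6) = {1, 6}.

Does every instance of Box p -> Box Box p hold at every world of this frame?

No

By correspondence theory, 4 is valid on a frame iff R is transitive.
Transitive: no — 0 R 6 and 6 R 1, but not 0 R 1.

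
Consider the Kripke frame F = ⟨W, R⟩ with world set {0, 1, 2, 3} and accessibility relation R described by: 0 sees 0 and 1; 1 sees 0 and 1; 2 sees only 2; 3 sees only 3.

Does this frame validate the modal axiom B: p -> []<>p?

By correspondence theory, B is valid on a frame iff R is symmetric.
Symmetric: yes — every pair in R has its reverse in R.

Yes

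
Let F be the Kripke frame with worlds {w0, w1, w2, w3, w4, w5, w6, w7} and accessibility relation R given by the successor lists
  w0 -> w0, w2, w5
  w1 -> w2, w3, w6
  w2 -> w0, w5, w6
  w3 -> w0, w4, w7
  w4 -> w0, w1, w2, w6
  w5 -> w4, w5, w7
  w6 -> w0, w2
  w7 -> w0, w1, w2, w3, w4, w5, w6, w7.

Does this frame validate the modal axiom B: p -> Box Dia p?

No

The schema B characterises exactly the symmetric frames.
Symmetric: no — w0 R w5 but not w5 R w0.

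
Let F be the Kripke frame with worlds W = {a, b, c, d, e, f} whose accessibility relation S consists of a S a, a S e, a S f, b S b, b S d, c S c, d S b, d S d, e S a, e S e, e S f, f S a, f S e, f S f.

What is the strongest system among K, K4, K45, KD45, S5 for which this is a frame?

S5

Transitive (axiom 4): yes — every two-step S-path is closed by a direct edge.
Euclidean (axiom 5): yes — any two successors of a common world are S-related.
Serial (axiom D): yes — every world has a successor (e.g. a S a).
Reflexive (axiom T): yes — every world is S-related to itself.
So F validates K, K4, K45, KD45, S5. The strongest is S5.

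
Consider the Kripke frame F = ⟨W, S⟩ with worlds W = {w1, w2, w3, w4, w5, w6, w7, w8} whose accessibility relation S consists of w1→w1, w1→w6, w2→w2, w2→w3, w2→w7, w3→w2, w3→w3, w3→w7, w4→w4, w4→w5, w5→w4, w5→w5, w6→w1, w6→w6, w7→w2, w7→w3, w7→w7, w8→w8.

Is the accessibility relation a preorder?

Reflexive: yes — every world is S-related to itself.
Transitive: yes — every two-step S-path is closed by a direct edge.
So S is a preorder.

Yes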